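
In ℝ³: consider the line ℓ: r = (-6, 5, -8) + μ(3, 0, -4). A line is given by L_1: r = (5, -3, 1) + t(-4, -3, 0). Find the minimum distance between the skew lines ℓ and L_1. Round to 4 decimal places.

Common perpendicular direction n = (3, 0, -4) × (-4, -3, 0) = (-12, 16, -9).
With w = (5, -3, 1) − (-6, 5, -8) = (11, -8, 9), w · n = -341.
Distance = |w · n| / |n| = |-341| / √481 ≈ 15.5483.

15.5483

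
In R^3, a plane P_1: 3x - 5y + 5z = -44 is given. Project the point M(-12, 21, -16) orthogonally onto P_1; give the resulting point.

Foot = M − λn with λ = (n·M − d)/|n|² = (-221 − (-44))/59 = -3.
Foot = (-12, 21, -16) − (-3)·(3, -5, 5) = (-3, 6, -1).

(-3, 6, -1)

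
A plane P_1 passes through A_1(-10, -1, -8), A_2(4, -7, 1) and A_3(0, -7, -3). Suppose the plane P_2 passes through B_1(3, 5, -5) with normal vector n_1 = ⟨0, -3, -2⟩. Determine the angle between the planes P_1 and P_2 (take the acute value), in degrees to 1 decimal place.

A_1A_2 = (14, -6, 9), A_1A_3 = (10, -6, 5); a normal to P_1 is A_1A_2 × A_1A_3 = (24, 20, -24).
Using A_1: P_1 has equation 24x + 20y - 24z = -68.
P_2: n_1·r = n_1·B_1 gives -3y - 2z = -5.
cos θ = |n₁·n₂| / (|n₁||n₂|) = |-12| / (√1552 · √13).
θ = arccos(0.08448) ≈ 85.2°.

85.2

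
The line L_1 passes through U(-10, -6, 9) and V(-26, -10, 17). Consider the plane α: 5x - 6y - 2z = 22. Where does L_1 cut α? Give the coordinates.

(2, -3, 3)

A direction vector for L_1 is V − U = (-16, -4, 8).
Substitute r = (-10, -6, 9) + t(-16, -4, 8) into the plane: -32 + (-72)t = 22, so t = -3/4.
Intersection: (-10, -6, 9) + (-3/4)·(-16, -4, 8) = (2, -3, 3).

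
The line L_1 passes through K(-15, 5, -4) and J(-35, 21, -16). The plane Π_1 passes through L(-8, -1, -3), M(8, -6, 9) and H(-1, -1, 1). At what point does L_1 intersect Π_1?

(0, -7, 5)

A direction vector for L_1 is J − K = (-20, 16, -12).
LM = (16, -5, 12), LH = (7, 0, 4); a normal to Π_1 is LM × LH = (-20, 20, 35).
Using L: Π_1 has equation -20x + 20y + 35z = 35.
Substitute r = (-15, 5, -4) + t(-20, 16, -12) into the plane: 260 + 300t = 35, so t = -3/4.
Intersection: (-15, 5, -4) + (-3/4)·(-20, 16, -12) = (0, -7, 5).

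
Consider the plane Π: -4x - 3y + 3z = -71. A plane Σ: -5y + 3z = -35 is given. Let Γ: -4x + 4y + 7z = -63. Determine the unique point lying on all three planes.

Solving the 3×3 linear system -4x - 3y + 3z = -71, -5y + 3z = -35, -4x + 4y + 7z = -63 (e.g. by elimination or Cramer's rule, determinant = 164) gives (11, 4, -5).

(11, 4, -5)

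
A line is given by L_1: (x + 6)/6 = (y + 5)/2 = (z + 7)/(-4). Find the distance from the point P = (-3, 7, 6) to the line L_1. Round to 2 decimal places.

17.89

L_1 has direction (6, 2, -4) through (-6, -5, -7).
Taking (-6, -5, -7) on L_1 with direction v = (6, 2, -4): w = P − (-6, -5, -7) = (3, 12, 13), and w × v = (-74, 90, -66).
Distance = |w × v| / |v| = √17932 / √56 ≈ 17.89.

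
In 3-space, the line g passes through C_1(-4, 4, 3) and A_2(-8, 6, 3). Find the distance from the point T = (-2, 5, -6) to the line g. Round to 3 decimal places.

9.176

A direction vector for g is A_2 − C_1 = (-4, 2, 0).
Taking (-4, 4, 3) on g with direction v = (-4, 2, 0): w = T − (-4, 4, 3) = (2, 1, -9), and w × v = (18, 36, 8).
Distance = |w × v| / |v| = √1684 / √20 ≈ 9.176.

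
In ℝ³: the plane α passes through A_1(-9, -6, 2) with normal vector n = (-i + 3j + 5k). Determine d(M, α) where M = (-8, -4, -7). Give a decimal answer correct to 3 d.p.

6.761

α: n·r = n·A_1 gives -x + 3y + 5z = 1.
n·M − d = (-1)·(-8) + (3)·(-4) + (5)·(-7) − 1 = -40; |n| = √35.
Distance = |-40| / √35 = 40/√35 ≈ 6.761.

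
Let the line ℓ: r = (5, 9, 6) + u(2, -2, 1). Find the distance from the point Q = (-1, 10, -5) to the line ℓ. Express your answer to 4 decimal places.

9.4104

Taking (5, 9, 6) on ℓ with direction v = (2, -2, 1): w = Q − (5, 9, 6) = (-6, 1, -11), and w × v = (-21, -16, 10).
Distance = |w × v| / |v| = √797 / √9 ≈ 9.4104.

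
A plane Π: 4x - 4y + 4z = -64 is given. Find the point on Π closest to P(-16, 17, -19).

Foot = P − λn with λ = (n·P − d)/|n|² = (-208 − (-64))/48 = -3.
Foot = (-16, 17, -19) − (-3)·(4, -4, 4) = (-4, 5, -7).

(-4, 5, -7)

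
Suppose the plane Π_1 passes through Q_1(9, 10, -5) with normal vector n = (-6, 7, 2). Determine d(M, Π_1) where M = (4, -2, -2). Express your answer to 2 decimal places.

5.09

Π_1: n·r = n·Q_1 gives -6x + 7y + 2z = 6.
n·M − d = (-6)·(4) + (7)·(-2) + (2)·(-2) − 6 = -48; |n| = √89.
Distance = |-48| / √89 = 48/√89 ≈ 5.09.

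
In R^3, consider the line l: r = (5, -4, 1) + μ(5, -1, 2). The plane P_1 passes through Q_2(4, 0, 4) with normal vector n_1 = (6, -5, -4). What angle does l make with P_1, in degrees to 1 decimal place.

P_1: n_1·r = n_1·Q_2 gives 6x - 5y - 4z = 8.
sin θ = |n·v| / (|n||v|) = |27| / (√77 · √30) = 0.56177.
θ ≈ 34.2°.

34.2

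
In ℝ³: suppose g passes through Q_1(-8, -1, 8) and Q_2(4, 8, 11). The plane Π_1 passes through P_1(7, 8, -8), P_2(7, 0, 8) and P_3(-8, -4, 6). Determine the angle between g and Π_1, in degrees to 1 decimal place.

A direction vector for g is Q_2 − Q_1 = (12, 9, 3).
P_1P_2 = (0, -8, 16), P_1P_3 = (-15, -12, 14); a normal to Π_1 is P_1P_2 × P_1P_3 = (80, -240, -120).
Using P_1: Π_1 has equation 80x - 240y - 120z = -400.
sin θ = |n·v| / (|n||v|) = |-1560| / (√78400 · √234) = 0.36422.
θ ≈ 21.4°.

21.4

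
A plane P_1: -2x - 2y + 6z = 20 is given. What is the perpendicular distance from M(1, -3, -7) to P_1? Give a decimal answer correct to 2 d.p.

8.74

n·M − d = (-2)·(1) + (-2)·(-3) + (6)·(-7) − 20 = -58; |n| = √44.
Distance = |-58| / √44 = 58/√44 ≈ 8.74.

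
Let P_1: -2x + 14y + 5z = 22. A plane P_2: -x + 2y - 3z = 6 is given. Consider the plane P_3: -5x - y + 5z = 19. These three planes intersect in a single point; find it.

(-4, 1, 0)

Solving the 3×3 linear system -2x + 14y + 5z = 22, -x + 2y - 3z = 6, -5x - y + 5z = 19 (e.g. by elimination or Cramer's rule, determinant = 321) gives (-4, 1, 0).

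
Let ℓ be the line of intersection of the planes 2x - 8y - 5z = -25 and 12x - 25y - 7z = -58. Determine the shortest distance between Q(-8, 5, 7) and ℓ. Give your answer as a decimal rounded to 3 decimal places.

Direction of ℓ: (2, -8, -5) × (12, -25, -7) = (-69, -46, 46).
A point on ℓ: solving the two plane equations with x = 5 gives (5, 5, -1).
Taking (5, 5, -1) on ℓ with direction v = (-69, -46, 46): w = Q − (5, 5, -1) = (-13, 0, 8), and w × v = (368, 46, 598).
Distance = |w × v| / |v| = √495144 / √8993 ≈ 7.420.

7.420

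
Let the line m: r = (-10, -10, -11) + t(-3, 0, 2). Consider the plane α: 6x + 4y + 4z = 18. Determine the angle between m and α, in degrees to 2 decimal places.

19.65

sin θ = |n·v| / (|n||v|) = |-10| / (√68 · √13) = 0.33634.
θ ≈ 19.65°.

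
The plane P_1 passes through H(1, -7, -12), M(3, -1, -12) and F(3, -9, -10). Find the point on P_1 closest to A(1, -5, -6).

(4, -6, -10)

HM = (2, 6, 0), HF = (2, -2, 2); a normal to P_1 is HM × HF = (12, -4, -16).
Using H: P_1 has equation 12x - 4y - 16z = 232.
Foot = A − λn with λ = (n·A − d)/|n|² = (128 − 232)/416 = -1/4.
Foot = (1, -5, -6) − (-1/4)·(12, -4, -16) = (4, -6, -10).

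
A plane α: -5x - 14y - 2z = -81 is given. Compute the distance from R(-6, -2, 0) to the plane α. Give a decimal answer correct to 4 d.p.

n·R − d = (-5)·(-6) + (-14)·(-2) + (-2)·(0) − (-81) = 139; |n| = √225.
Distance = |139| / √225 = 139/√225 ≈ 9.2667.

9.2667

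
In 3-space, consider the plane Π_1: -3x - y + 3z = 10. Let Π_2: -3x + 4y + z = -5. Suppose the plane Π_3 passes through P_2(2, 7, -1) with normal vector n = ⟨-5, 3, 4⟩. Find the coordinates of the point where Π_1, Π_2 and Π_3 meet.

(2, -1, 5)

Π_3: n·r = n·P_2 gives -5x + 3y + 4z = 7.
Solving the 3×3 linear system -3x - y + 3z = 10, -3x + 4y + z = -5, -5x + 3y + 4z = 7 (e.g. by elimination or Cramer's rule, determinant = -13) gives (2, -1, 5).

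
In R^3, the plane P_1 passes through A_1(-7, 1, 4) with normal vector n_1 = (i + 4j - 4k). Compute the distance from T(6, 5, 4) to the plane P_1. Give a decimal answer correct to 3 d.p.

5.048

P_1: n_1·r = n_1·A_1 gives x + 4y - 4z = -19.
n·T − d = (1)·(6) + (4)·(5) + (-4)·(4) − (-19) = 29; |n| = √33.
Distance = |29| / √33 = 29/√33 ≈ 5.048.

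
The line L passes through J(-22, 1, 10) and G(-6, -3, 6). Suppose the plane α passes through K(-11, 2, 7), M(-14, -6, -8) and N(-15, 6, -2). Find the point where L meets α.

A direction vector for L is G − J = (16, -4, -4).
KM = (-3, -8, -15), KN = (-4, 4, -9); a normal to α is KM × KN = (132, 33, -44).
Using K: α has equation 132x + 33y - 44z = -1694.
Substitute r = (-22, 1, 10) + t(16, -4, -4) into the plane: -3311 + 2156t = -1694, so t = 3/4.
Intersection: (-22, 1, 10) + (3/4)·(16, -4, -4) = (-10, -2, 7).

(-10, -2, 7)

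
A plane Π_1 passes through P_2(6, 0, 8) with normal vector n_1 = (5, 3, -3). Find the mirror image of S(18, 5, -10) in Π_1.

(-12, -13, 8)

Π_1: n_1·r = n_1·P_2 gives 5x + 3y - 3z = 6.
λ = (n·S − d)/|n|² = (135 − 6)/43 = 3.
Reflection = S − 2λn = (18, 5, -10) − 6·(5, 3, -3) = (-12, -13, 8).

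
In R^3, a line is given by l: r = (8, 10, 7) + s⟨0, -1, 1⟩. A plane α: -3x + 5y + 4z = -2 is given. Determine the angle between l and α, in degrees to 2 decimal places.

sin θ = |n·v| / (|n||v|) = |-1| / (√50 · √2) = 0.10000.
θ ≈ 5.74°.

5.74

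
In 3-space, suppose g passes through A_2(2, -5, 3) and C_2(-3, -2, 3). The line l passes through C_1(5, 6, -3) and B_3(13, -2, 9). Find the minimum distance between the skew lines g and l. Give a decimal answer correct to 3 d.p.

9.362

A direction vector for g is C_2 − A_2 = (-5, 3, 0).
A direction vector for l is B_3 − C_1 = (8, -8, 12).
Common perpendicular direction n = (-5, 3, 0) × (8, -8, 12) = (36, 60, 16).
With w = (5, 6, -3) − (2, -5, 3) = (3, 11, -6), w · n = 672.
Distance = |w · n| / |n| = |672| / √5152 ≈ 9.362.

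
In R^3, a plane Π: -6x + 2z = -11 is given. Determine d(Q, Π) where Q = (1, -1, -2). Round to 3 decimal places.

0.158

n·Q − d = (-6)·(1) + (0)·(-1) + (2)·(-2) − (-11) = 1; |n| = √40.
Distance = |1| / √40 = 1/√40 ≈ 0.158.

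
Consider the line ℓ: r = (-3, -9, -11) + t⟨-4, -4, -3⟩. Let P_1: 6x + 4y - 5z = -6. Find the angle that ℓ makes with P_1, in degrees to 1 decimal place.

26.4

sin θ = |n·v| / (|n||v|) = |-25| / (√77 · √41) = 0.44494.
θ ≈ 26.4°.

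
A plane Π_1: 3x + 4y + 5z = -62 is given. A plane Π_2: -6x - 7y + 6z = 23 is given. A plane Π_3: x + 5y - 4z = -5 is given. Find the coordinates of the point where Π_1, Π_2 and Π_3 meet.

Solving the 3×3 linear system 3x + 4y + 5z = -62, -6x - 7y + 6z = 23, x + 5y - 4z = -5 (e.g. by elimination or Cramer's rule, determinant = -193) gives (-4, -5, -6).

(-4, -5, -6)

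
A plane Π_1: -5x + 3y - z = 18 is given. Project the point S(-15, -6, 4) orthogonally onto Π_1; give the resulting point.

(-10, -9, 5)

Foot = S − λn with λ = (n·S − d)/|n|² = (53 − 18)/35 = 1.
Foot = (-15, -6, 4) − 1·(-5, 3, -1) = (-10, -9, 5).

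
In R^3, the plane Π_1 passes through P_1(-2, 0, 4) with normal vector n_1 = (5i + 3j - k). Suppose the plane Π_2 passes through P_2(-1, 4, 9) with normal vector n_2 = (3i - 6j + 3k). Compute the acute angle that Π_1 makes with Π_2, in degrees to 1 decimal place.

82.1

Π_1: n_1·r = n_1·P_1 gives 5x + 3y - z = -14.
Π_2: n_2·r = n_2·P_2 gives 3x - 6y + 3z = 0.
cos θ = |n₁·n₂| / (|n₁||n₂|) = |-6| / (√35 · √54).
θ = arccos(0.13801) ≈ 82.1°.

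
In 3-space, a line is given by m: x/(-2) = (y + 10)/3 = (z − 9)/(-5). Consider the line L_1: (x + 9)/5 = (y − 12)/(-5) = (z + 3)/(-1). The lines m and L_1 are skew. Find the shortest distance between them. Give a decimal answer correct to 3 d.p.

7.191

m has direction (-2, 3, -5) through (0, -10, 9).
L_1 has direction (5, -5, -1) through (-9, 12, -3).
Common perpendicular direction n = (-2, 3, -5) × (5, -5, -1) = (-28, -27, -5).
With w = (-9, 12, -3) − (0, -10, 9) = (-9, 22, -12), w · n = -282.
Distance = |w · n| / |n| = |-282| / √1538 ≈ 7.191.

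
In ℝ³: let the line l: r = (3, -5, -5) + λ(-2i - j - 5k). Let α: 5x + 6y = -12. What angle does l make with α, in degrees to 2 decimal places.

sin θ = |n·v| / (|n||v|) = |-16| / (√61 · √30) = 0.37402.
θ ≈ 21.96°.

21.96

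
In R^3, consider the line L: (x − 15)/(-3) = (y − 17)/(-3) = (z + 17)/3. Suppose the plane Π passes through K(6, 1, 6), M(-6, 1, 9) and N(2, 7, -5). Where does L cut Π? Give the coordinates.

L has direction (-3, -3, 3) through (15, 17, -17).
KM = (-12, 0, 3), KN = (-4, 6, -11); a normal to Π is KM × KN = (-18, -144, -72).
Using K: Π has equation -18x - 144y - 72z = -684.
Substitute r = (15, 17, -17) + t(-3, -3, 3) into the plane: -1494 + 270t = -684, so t = 3.
Intersection: (15, 17, -17) + 3·(-3, -3, 3) = (6, 8, -8).

(6, 8, -8)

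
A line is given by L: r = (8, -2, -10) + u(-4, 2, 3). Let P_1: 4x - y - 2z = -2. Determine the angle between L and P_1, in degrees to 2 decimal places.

76.54

sin θ = |n·v| / (|n||v|) = |-24| / (√21 · √29) = 0.97253.
θ ≈ 76.54°.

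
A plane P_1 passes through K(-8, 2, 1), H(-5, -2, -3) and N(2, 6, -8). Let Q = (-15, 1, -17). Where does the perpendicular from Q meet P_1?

KH = (3, -4, -4), KN = (10, 4, -9); a normal to P_1 is KH × KN = (52, -13, 52).
Using K: P_1 has equation 52x - 13y + 52z = -390.
Foot = Q − λn with λ = (n·Q − d)/|n|² = (-1677 − (-390))/5577 = -3/13.
Foot = (-15, 1, -17) − (-3/13)·(52, -13, 52) = (-3, -2, -5).

(-3, -2, -5)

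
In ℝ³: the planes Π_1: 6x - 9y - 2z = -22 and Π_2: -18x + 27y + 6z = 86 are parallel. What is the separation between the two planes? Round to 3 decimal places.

Rescale Π_2 by 1/(-3): 6x - 9y - 2z = -86/3. Then distance = |-22 − (-86/3)| / √121 ≈ 0.606.

0.606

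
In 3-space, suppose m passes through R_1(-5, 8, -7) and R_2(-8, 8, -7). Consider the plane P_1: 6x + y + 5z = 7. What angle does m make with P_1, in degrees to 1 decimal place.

49.6

A direction vector for m is R_2 − R_1 = (-3, 0, 0).
sin θ = |n·v| / (|n||v|) = |-18| / (√62 · √9) = 0.76200.
θ ≈ 49.6°.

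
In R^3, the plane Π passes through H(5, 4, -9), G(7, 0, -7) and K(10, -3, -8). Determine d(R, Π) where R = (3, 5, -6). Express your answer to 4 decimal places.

0.4243

HG = (2, -4, 2), HK = (5, -7, 1); a normal to Π is HG × HK = (10, 8, 6).
Using H: Π has equation 10x + 8y + 6z = 28.
n·R − d = (10)·(3) + (8)·(5) + (6)·(-6) − 28 = 6; |n| = √200.
Distance = |6| / √200 = 6/√200 ≈ 0.4243.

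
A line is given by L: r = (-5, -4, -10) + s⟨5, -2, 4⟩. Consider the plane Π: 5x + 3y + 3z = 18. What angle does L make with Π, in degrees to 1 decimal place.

44.8

sin θ = |n·v| / (|n||v|) = |31| / (√43 · √45) = 0.70473.
θ ≈ 44.8°.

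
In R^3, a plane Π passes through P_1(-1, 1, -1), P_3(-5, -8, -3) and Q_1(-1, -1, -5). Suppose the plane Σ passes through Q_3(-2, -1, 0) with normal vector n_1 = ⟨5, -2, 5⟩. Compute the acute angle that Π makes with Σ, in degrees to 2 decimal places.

30.55

P_1P_3 = (-4, -9, -2), P_1Q_1 = (0, -2, -4); a normal to Π is P_1P_3 × P_1Q_1 = (32, -16, 8).
Using P_1: Π has equation 32x - 16y + 8z = -56.
Σ: n_1·r = n_1·Q_3 gives 5x - 2y + 5z = -8.
cos θ = |n₁·n₂| / (|n₁||n₂|) = |232| / (√1344 · √54).
θ = arccos(0.86118) ≈ 30.55°.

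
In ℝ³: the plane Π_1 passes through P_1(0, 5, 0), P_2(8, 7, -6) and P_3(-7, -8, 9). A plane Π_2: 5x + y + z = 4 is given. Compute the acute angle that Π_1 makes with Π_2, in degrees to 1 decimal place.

43.9

P_1P_2 = (8, 2, -6), P_1P_3 = (-7, -13, 9); a normal to Π_1 is P_1P_2 × P_1P_3 = (-60, -30, -90).
Using P_1: Π_1 has equation -60x - 30y - 90z = -150.
cos θ = |n₁·n₂| / (|n₁||n₂|) = |-420| / (√12600 · √27).
θ = arccos(0.72008) ≈ 43.9°.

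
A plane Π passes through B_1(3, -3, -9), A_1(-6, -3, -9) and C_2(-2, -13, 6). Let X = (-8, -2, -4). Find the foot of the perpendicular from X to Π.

B_1A_1 = (-9, 0, 0), B_1C_2 = (-5, -10, 15); a normal to Π is B_1A_1 × B_1C_2 = (0, 135, 90).
Using B_1: Π has equation 135y + 90z = -1215.
Foot = X − λn with λ = (n·X − d)/|n|² = (-630 − (-1215))/26325 = 1/45.
Foot = (-8, -2, -4) − (1/45)·(0, 135, 90) = (-8, -5, -6).

(-8, -5, -6)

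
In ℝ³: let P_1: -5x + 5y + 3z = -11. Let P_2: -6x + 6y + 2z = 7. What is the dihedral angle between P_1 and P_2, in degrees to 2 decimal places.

9.73

cos θ = |n₁·n₂| / (|n₁||n₂|) = |66| / (√59 · √76).
θ = arccos(0.98562) ≈ 9.73°.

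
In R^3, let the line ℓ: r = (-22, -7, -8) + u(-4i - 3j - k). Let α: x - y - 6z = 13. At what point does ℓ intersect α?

Substitute r = (-22, -7, -8) + t(-4, -3, -1) into the plane: 33 + 5t = 13, so t = -4.
Intersection: (-22, -7, -8) + (-4)·(-4, -3, -1) = (-6, 5, -4).

(-6, 5, -4)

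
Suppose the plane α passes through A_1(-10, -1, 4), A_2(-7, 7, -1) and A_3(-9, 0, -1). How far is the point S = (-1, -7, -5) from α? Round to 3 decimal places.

8.981

A_1A_2 = (3, 8, -5), A_1A_3 = (1, 1, -5); a normal to α is A_1A_2 × A_1A_3 = (-35, 10, -5).
Using A_1: α has equation -35x + 10y - 5z = 320.
n·S − d = (-35)·(-1) + (10)·(-7) + (-5)·(-5) − 320 = -330; |n| = √1350.
Distance = |-330| / √1350 = 330/√1350 ≈ 8.981.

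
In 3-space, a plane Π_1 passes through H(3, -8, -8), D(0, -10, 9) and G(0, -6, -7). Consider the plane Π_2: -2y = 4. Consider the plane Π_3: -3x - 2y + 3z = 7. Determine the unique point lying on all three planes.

(-6, -2, -5)

HD = (-3, -2, 17), HG = (-3, 2, 1); a normal to Π_1 is HD × HG = (-36, -48, -12).
Using H: Π_1 has equation -36x - 48y - 12z = 372.
Solving the 3×3 linear system -36x - 48y - 12z = 372, -2y = 4, -3x - 2y + 3z = 7 (e.g. by elimination or Cramer's rule, determinant = 288) gives (-6, -2, -5).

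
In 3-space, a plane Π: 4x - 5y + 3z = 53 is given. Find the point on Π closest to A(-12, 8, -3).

(0, -7, 6)

Foot = A − λn with λ = (n·A − d)/|n|² = (-97 − 53)/50 = -3.
Foot = (-12, 8, -3) − (-3)·(4, -5, 3) = (0, -7, 6).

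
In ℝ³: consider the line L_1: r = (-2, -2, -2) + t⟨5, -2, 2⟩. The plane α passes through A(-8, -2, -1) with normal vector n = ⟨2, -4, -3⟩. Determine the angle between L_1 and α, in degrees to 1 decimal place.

22.8

α: n·r = n·A gives 2x - 4y - 3z = -5.
sin θ = |n·v| / (|n||v|) = |12| / (√29 · √33) = 0.38790.
θ ≈ 22.8°.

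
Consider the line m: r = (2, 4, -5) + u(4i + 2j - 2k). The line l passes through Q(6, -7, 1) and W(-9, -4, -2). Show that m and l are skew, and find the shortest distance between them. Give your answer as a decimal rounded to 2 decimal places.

A direction vector for l is W − Q = (-15, 3, -3).
Common perpendicular direction n = (4, 2, -2) × (-15, 3, -3) = (0, 42, 42).
With w = (6, -7, 1) − (2, 4, -5) = (4, -11, 6), w · n = -210.
Since n ≠ 0 the lines are not parallel, and w · n = -210 ≠ 0 so they do not intersect; hence they are skew.
Distance = |w · n| / |n| = |-210| / √3528 ≈ 3.54.

3.54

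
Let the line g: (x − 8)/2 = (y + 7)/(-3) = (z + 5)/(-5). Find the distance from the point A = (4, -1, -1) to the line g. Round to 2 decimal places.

g has direction (2, -3, -5) through (8, -7, -5).
Taking (8, -7, -5) on g with direction v = (2, -3, -5): w = A − (8, -7, -5) = (-4, 6, 4), and w × v = (-18, -12, 0).
Distance = |w × v| / |v| = √468 / √38 ≈ 3.51.

3.51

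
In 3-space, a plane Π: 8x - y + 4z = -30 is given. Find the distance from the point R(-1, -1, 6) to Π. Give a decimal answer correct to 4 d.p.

5.2222

n·R − d = (8)·(-1) + (-1)·(-1) + (4)·(6) − (-30) = 47; |n| = √81.
Distance = |47| / √81 = 47/√81 ≈ 5.2222.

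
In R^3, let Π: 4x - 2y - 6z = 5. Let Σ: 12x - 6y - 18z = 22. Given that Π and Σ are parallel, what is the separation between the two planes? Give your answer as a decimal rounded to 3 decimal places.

Rescale Σ by 1/3: 4x - 2y - 6z = 22/3. Then distance = |5 − (22/3)| / √56 ≈ 0.312.

0.312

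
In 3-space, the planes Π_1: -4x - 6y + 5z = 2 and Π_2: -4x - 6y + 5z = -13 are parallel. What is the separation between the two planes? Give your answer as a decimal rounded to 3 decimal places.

1.709

Same normal n = (-4, -6, 5) with |n| = √77; distance = |2 − (-13)| / |n| = 15/√77 ≈ 1.709.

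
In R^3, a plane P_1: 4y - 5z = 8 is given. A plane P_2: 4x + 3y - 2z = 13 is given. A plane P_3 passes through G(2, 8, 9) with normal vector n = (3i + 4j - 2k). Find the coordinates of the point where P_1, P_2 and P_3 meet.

(0, 7, 4)

P_3: n·r = n·G gives 3x + 4y - 2z = 20.
Solving the 3×3 linear system 4y - 5z = 8, 4x + 3y - 2z = 13, 3x + 4y - 2z = 20 (e.g. by elimination or Cramer's rule, determinant = -27) gives (0, 7, 4).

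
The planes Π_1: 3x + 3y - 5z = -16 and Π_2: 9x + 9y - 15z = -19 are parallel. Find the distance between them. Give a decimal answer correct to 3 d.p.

1.474

Rescale Π_2 by 1/3: 3x + 3y - 5z = -19/3. Then distance = |-16 − (-19/3)| / √43 ≈ 1.474.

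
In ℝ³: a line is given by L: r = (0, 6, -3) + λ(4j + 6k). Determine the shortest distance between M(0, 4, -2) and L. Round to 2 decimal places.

2.22

Taking (0, 6, -3) on L with direction v = (0, 4, 6): w = M − (0, 6, -3) = (0, -2, 1), and w × v = (-16, 0, 0).
Distance = |w × v| / |v| = √256 / √52 ≈ 2.22.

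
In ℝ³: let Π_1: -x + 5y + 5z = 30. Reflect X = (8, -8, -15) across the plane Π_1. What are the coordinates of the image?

(2, 22, 15)

λ = (n·X − d)/|n|² = (-123 − 30)/51 = -3.
Reflection = X − 2λn = (8, -8, -15) − (-6)·(-1, 5, 5) = (2, 22, 15).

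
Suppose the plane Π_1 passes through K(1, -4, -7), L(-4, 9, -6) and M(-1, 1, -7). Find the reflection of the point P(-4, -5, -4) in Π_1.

KL = (-5, 13, 1), KM = (-2, 5, 0); a normal to Π_1 is KL × KM = (-5, -2, 1).
Using K: Π_1 has equation -5x - 2y + z = -4.
λ = (n·P − d)/|n|² = (26 − (-4))/30 = 1.
Reflection = P − 2λn = (-4, -5, -4) − 2·(-5, -2, 1) = (6, -1, -6).

(6, -1, -6)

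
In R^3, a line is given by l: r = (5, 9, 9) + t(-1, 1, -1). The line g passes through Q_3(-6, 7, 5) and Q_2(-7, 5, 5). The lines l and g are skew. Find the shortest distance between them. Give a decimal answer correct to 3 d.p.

A direction vector for g is Q_2 − Q_3 = (-1, -2, 0).
Common perpendicular direction n = (-1, 1, -1) × (-1, -2, 0) = (-2, 1, 3).
With w = (-6, 7, 5) − (5, 9, 9) = (-11, -2, -4), w · n = 8.
Distance = |w · n| / |n| = |8| / √14 ≈ 2.138.

2.138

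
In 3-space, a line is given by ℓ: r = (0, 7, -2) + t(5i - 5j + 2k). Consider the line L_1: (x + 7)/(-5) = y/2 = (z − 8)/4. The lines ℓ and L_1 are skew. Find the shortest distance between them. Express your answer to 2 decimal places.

L_1 has direction (-5, 2, 4) through (-7, 0, 8).
Common perpendicular direction n = (5, -5, 2) × (-5, 2, 4) = (-24, -30, -15).
With w = (-7, 0, 8) − (0, 7, -2) = (-7, -7, 10), w · n = 228.
Distance = |w · n| / |n| = |228| / √1701 ≈ 5.53.

5.53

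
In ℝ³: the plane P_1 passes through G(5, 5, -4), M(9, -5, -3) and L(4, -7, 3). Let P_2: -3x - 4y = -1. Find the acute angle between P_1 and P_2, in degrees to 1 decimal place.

GM = (4, -10, 1), GL = (-1, -12, 7); a normal to P_1 is GM × GL = (-58, -29, -58).
Using G: P_1 has equation -58x - 29y - 58z = -203.
cos θ = |n₁·n₂| / (|n₁||n₂|) = |290| / (√7569 · √25).
θ = arccos(0.66667) ≈ 48.2°.

48.2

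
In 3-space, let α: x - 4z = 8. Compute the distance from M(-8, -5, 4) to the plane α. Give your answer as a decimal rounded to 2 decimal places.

n·M − d = (1)·(-8) + (0)·(-5) + (-4)·(4) − 8 = -32; |n| = √17.
Distance = |-32| / √17 = 32/√17 ≈ 7.76.

7.76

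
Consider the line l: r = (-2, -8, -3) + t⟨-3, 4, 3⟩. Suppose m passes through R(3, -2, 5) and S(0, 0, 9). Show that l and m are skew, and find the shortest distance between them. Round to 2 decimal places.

9.63

A direction vector for m is S − R = (-3, 2, 4).
Common perpendicular direction n = (-3, 4, 3) × (-3, 2, 4) = (10, 3, 6).
With w = (3, -2, 5) − (-2, -8, -3) = (5, 6, 8), w · n = 116.
Since n ≠ 0 the lines are not parallel, and w · n = 116 ≠ 0 so they do not intersect; hence they are skew.
Distance = |w · n| / |n| = |116| / √145 ≈ 9.63.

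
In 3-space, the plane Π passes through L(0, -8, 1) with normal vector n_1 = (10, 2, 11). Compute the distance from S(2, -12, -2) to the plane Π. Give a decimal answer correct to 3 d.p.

1.400

Π: n_1·r = n_1·L gives 10x + 2y + 11z = -5.
n·S − d = (10)·(2) + (2)·(-12) + (11)·(-2) − (-5) = -21; |n| = √225.
Distance = |-21| / √225 = 21/√225 ≈ 1.400.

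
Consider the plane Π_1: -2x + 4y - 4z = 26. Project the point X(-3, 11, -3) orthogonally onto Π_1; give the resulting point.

(-1, 7, 1)

Foot = X − λn with λ = (n·X − d)/|n|² = (62 − 26)/36 = 1.
Foot = (-3, 11, -3) − 1·(-2, 4, -4) = (-1, 7, 1).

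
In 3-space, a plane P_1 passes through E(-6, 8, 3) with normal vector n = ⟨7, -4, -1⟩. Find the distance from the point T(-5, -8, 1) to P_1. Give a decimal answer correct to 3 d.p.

8.986

P_1: n·r = n·E gives 7x - 4y - z = -77.
n·T − d = (7)·(-5) + (-4)·(-8) + (-1)·(1) − (-77) = 73; |n| = √66.
Distance = |73| / √66 = 73/√66 ≈ 8.986.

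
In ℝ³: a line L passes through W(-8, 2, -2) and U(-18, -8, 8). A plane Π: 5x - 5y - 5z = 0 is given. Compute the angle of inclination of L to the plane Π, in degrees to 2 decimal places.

19.47

A direction vector for L is U − W = (-10, -10, 10).
sin θ = |n·v| / (|n||v|) = |-50| / (√75 · √300) = 0.33333.
θ ≈ 19.47°.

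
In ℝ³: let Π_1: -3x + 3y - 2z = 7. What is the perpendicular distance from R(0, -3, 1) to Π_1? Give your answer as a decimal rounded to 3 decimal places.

n·R − d = (-3)·(0) + (3)·(-3) + (-2)·(1) − 7 = -18; |n| = √22.
Distance = |-18| / √22 = 18/√22 ≈ 3.838.

3.838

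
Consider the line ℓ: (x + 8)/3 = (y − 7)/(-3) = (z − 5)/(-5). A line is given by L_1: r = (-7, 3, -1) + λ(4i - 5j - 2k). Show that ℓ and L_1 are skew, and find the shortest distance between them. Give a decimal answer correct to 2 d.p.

ℓ has direction (3, -3, -5) through (-8, 7, 5).
Common perpendicular direction n = (3, -3, -5) × (4, -5, -2) = (-19, -14, -3).
With w = (-7, 3, -1) − (-8, 7, 5) = (1, -4, -6), w · n = 55.
Since n ≠ 0 the lines are not parallel, and w · n = 55 ≠ 0 so they do not intersect; hence they are skew.
Distance = |w · n| / |n| = |55| / √566 ≈ 2.31.

2.31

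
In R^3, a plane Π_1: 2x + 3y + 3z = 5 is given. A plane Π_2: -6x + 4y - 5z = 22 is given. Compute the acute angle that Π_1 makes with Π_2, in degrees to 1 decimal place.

cos θ = |n₁·n₂| / (|n₁||n₂|) = |-15| / (√22 · √77).
θ = arccos(0.36445) ≈ 68.6°.

68.6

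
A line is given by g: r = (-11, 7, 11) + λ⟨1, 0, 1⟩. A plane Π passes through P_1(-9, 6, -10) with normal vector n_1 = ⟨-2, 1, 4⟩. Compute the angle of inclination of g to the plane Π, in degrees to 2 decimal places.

Π: n_1·r = n_1·P_1 gives -2x + y + 4z = -16.
sin θ = |n·v| / (|n||v|) = |2| / (√21 · √2) = 0.30861.
θ ≈ 17.98°.

17.98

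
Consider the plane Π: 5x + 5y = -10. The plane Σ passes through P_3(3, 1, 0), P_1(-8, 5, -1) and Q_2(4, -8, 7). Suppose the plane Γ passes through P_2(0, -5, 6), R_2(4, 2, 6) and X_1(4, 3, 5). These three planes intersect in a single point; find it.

(0, -2, 3)

P_3P_1 = (-11, 4, -1), P_3Q_2 = (1, -9, 7); a normal to Σ is P_3P_1 × P_3Q_2 = (19, 76, 95).
Using P_3: Σ has equation 19x + 76y + 95z = 133.
P_2R_2 = (4, 7, 0), P_2X_1 = (4, 8, -1); a normal to Γ is P_2R_2 × P_2X_1 = (-7, 4, 4).
Using P_2: Γ has equation -7x + 4y + 4z = 4.
Solving the 3×3 linear system 5x + 5y = -10, 19x + 76y + 95z = 133, -7x + 4y + 4z = 4 (e.g. by elimination or Cramer's rule, determinant = -4085) gives (0, -2, 3).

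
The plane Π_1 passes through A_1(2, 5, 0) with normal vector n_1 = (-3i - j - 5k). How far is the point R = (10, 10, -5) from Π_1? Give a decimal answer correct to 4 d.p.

0.6761

Π_1: n_1·r = n_1·A_1 gives -3x - y - 5z = -11.
n·R − d = (-3)·(10) + (-1)·(10) + (-5)·(-5) − (-11) = -4; |n| = √35.
Distance = |-4| / √35 = 4/√35 ≈ 0.6761.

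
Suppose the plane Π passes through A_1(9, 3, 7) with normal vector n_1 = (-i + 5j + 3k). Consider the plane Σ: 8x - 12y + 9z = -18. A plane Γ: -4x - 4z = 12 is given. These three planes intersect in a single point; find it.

(-9, 0, 6)

Π: n_1·r = n_1·A_1 gives -x + 5y + 3z = 27.
Solving the 3×3 linear system -x + 5y + 3z = 27, 8x - 12y + 9z = -18, -4x - 4z = 12 (e.g. by elimination or Cramer's rule, determinant = -212) gives (-9, 0, 6).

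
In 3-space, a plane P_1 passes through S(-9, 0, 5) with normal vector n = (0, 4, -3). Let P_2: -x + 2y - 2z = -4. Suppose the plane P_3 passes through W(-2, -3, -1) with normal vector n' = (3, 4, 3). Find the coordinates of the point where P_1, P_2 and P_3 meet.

(-4, -3, 1)

P_1: n·r = n·S gives 4y - 3z = -15.
P_3: n'·r = n'·W gives 3x + 4y + 3z = -21.
Solving the 3×3 linear system 4y - 3z = -15, -x + 2y - 2z = -4, 3x + 4y + 3z = -21 (e.g. by elimination or Cramer's rule, determinant = 18) gives (-4, -3, 1).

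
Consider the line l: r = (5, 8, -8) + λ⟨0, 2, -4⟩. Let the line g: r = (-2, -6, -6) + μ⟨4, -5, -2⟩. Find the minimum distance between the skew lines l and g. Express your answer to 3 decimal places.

Common perpendicular direction n = (0, 2, -4) × (4, -5, -2) = (-24, -16, -8).
With w = (-2, -6, -6) − (5, 8, -8) = (-7, -14, 2), w · n = 376.
Distance = |w · n| / |n| = |376| / √896 ≈ 12.561.

12.561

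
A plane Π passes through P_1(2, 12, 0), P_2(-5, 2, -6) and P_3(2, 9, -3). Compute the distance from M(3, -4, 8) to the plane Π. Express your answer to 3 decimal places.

P_1P_2 = (-7, -10, -6), P_1P_3 = (0, -3, -3); a normal to Π is P_1P_2 × P_1P_3 = (12, -21, 21).
Using P_1: Π has equation 12x - 21y + 21z = -228.
n·M − d = (12)·(3) + (-21)·(-4) + (21)·(8) − (-228) = 516; |n| = √1026.
Distance = |516| / √1026 = 516/√1026 ≈ 16.109.

16.109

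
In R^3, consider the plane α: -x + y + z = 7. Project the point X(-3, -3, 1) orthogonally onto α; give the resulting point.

(-5, -1, 3)

Foot = X − λn with λ = (n·X − d)/|n|² = (1 − 7)/3 = -2.
Foot = (-3, -3, 1) − (-2)·(-1, 1, 1) = (-5, -1, 3).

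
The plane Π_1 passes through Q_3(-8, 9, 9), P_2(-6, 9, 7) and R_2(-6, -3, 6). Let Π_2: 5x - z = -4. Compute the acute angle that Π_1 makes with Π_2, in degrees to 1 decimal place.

Q_3P_2 = (2, 0, -2), Q_3R_2 = (2, -12, -3); a normal to Π_1 is Q_3P_2 × Q_3R_2 = (-24, 2, -24).
Using Q_3: Π_1 has equation -24x + 2y - 24z = -6.
cos θ = |n₁·n₂| / (|n₁||n₂|) = |-96| / (√1156 · √26).
θ = arccos(0.55374) ≈ 56.4°.

56.4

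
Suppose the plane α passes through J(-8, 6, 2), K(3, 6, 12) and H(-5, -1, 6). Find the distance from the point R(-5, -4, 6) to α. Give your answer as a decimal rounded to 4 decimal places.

JK = (11, 0, 10), JH = (3, -7, 4); a normal to α is JK × JH = (70, -14, -77).
Using J: α has equation 70x - 14y - 77z = -798.
n·R − d = (70)·(-5) + (-14)·(-4) + (-77)·(6) − (-798) = 42; |n| = √11025.
Distance = |42| / √11025 = 42/√11025 ≈ 0.4000.

0.4000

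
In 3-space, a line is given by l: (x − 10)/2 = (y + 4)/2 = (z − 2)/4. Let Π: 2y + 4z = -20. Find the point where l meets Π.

(8, -6, -2)

l has direction (2, 2, 4) through (10, -4, 2).
Substitute r = (10, -4, 2) + t(2, 2, 4) into the plane: 0 + 20t = -20, so t = -1.
Intersection: (10, -4, 2) + (-1)·(2, 2, 4) = (8, -6, -2).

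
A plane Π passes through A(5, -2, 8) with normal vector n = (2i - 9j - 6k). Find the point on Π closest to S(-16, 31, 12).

(-10, 4, -6)

Π: n·r = n·A gives 2x - 9y - 6z = -20.
Foot = S − λn with λ = (n·S − d)/|n|² = (-383 − (-20))/121 = -3.
Foot = (-16, 31, 12) − (-3)·(2, -9, -6) = (-10, 4, -6).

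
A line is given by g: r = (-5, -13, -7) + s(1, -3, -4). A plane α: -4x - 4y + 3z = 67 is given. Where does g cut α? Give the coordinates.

(-9, -1, 9)

Substitute r = (-5, -13, -7) + t(1, -3, -4) into the plane: 51 + (-4)t = 67, so t = -4.
Intersection: (-5, -13, -7) + (-4)·(1, -3, -4) = (-9, -1, 9).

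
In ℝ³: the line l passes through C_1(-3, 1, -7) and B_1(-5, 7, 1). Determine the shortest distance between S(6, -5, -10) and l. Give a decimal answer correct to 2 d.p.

8.22

A direction vector for l is B_1 − C_1 = (-2, 6, 8).
Taking (-3, 1, -7) on l with direction v = (-2, 6, 8): w = S − (-3, 1, -7) = (9, -6, -3), and w × v = (-30, -66, 42).
Distance = |w × v| / |v| = √7020 / √104 ≈ 8.22.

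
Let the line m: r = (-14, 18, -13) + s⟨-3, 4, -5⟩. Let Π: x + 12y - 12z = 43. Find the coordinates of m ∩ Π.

(-5, 6, 2)

Substitute r = (-14, 18, -13) + t(-3, 4, -5) into the plane: 358 + 105t = 43, so t = -3.
Intersection: (-14, 18, -13) + (-3)·(-3, 4, -5) = (-5, 6, 2).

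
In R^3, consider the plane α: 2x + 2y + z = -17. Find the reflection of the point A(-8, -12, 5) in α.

λ = (n·A − d)/|n|² = (-35 − (-17))/9 = -2.
Reflection = A − 2λn = (-8, -12, 5) − (-4)·(2, 2, 1) = (0, -4, 9).

(0, -4, 9)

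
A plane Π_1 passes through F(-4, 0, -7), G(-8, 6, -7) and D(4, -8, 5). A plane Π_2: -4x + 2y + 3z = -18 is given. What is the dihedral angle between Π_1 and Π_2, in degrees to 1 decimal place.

FG = (-4, 6, 0), FD = (8, -8, 12); a normal to Π_1 is FG × FD = (72, 48, -16).
Using F: Π_1 has equation 72x + 48y - 16z = -176.
cos θ = |n₁·n₂| / (|n₁||n₂|) = |-240| / (√7744 · √29).
θ = arccos(0.50644) ≈ 59.6°.

59.6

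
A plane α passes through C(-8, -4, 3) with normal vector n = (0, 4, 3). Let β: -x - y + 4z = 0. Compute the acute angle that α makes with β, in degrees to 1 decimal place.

67.8

α: n·r = n·C gives 4y + 3z = -7.
cos θ = |n₁·n₂| / (|n₁||n₂|) = |8| / (√25 · √18).
θ = arccos(0.37712) ≈ 67.8°.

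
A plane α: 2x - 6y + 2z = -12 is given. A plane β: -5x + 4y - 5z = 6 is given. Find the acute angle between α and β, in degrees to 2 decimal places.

cos θ = |n₁·n₂| / (|n₁||n₂|) = |-44| / (√44 · √66).
θ = arccos(0.81650) ≈ 35.26°.

35.26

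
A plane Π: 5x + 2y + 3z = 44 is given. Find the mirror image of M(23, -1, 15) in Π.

(-7, -13, -3)

λ = (n·M − d)/|n|² = (158 − 44)/38 = 3.
Reflection = M − 2λn = (23, -1, 15) − 6·(5, 2, 3) = (-7, -13, -3).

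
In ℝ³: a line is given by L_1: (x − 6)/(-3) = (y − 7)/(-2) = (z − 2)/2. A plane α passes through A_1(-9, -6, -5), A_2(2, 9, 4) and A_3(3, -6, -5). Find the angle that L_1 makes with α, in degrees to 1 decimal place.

41.7

L_1 has direction (-3, -2, 2) through (6, 7, 2).
A_1A_2 = (11, 15, 9), A_1A_3 = (12, 0, 0); a normal to α is A_1A_2 × A_1A_3 = (0, 108, -180).
Using A_1: α has equation 108y - 180z = 252.
sin θ = |n·v| / (|n||v|) = |-576| / (√44064 · √17) = 0.66551.
θ ≈ 41.7°.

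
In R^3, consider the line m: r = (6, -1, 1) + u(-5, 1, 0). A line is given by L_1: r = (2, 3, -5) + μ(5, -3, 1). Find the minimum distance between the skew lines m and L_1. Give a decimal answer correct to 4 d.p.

3.9198

Common perpendicular direction n = (-5, 1, 0) × (5, -3, 1) = (1, 5, 10).
With w = (2, 3, -5) − (6, -1, 1) = (-4, 4, -6), w · n = -44.
Distance = |w · n| / |n| = |-44| / √126 ≈ 3.9198.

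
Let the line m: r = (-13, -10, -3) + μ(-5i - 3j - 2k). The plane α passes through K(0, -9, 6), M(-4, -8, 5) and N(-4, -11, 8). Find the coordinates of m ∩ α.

KM = (-4, 1, -1), KN = (-4, -2, 2); a normal to α is KM × KN = (0, 12, 12).
Using K: α has equation 12y + 12z = -36.
Substitute r = (-13, -10, -3) + t(-5, -3, -2) into the plane: -156 + (-60)t = -36, so t = -2.
Intersection: (-13, -10, -3) + (-2)·(-5, -3, -2) = (-3, -4, 1).

(-3, -4, 1)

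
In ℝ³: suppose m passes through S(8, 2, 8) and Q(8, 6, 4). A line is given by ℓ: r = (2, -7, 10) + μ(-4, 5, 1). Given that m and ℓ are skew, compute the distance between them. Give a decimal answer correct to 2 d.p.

7.76

A direction vector for m is Q − S = (0, 4, -4).
Common perpendicular direction n = (0, 4, -4) × (-4, 5, 1) = (24, 16, 16).
With w = (2, -7, 10) − (8, 2, 8) = (-6, -9, 2), w · n = -256.
Distance = |w · n| / |n| = |-256| / √1088 ≈ 7.76.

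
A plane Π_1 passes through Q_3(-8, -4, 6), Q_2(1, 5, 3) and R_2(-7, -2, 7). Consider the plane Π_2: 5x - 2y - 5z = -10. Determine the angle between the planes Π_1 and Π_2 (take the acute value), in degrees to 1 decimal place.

Q_3Q_2 = (9, 9, -3), Q_3R_2 = (1, 2, 1); a normal to Π_1 is Q_3Q_2 × Q_3R_2 = (15, -12, 9).
Using Q_3: Π_1 has equation 15x - 12y + 9z = -18.
cos θ = |n₁·n₂| / (|n₁||n₂|) = |54| / (√450 · √54).
θ = arccos(0.34641) ≈ 69.7°.

69.7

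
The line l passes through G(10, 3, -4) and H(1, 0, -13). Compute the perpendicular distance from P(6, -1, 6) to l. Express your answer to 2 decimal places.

11.03

A direction vector for l is H − G = (-9, -3, -9).
Taking (10, 3, -4) on l with direction v = (-9, -3, -9): w = P − (10, 3, -4) = (-4, -4, 10), and w × v = (66, -126, -24).
Distance = |w × v| / |v| = √20808 / √171 ≈ 11.03.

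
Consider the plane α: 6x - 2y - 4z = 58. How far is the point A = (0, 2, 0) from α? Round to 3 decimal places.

n·A − d = (6)·(0) + (-2)·(2) + (-4)·(0) − 58 = -62; |n| = √56.
Distance = |-62| / √56 = 62/√56 ≈ 8.285.

8.285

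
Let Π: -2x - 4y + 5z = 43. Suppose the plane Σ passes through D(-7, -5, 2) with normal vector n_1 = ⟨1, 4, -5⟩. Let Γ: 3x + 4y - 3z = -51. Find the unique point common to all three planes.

Σ: n_1·r = n_1·D gives x + 4y - 5z = -37.
Solving the 3×3 linear system -2x - 4y + 5z = 43, x + 4y - 5z = -37, 3x + 4y - 3z = -51 (e.g. by elimination or Cramer's rule, determinant = -8) gives (-6, -9, -1).

(-6, -9, -1)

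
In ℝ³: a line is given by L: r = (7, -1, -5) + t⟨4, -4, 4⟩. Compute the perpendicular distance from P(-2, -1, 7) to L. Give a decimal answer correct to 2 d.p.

14.90

Taking (7, -1, -5) on L with direction v = (4, -4, 4): w = P − (7, -1, -5) = (-9, 0, 12), and w × v = (48, 84, 36).
Distance = |w × v| / |v| = √10656 / √48 ≈ 14.90.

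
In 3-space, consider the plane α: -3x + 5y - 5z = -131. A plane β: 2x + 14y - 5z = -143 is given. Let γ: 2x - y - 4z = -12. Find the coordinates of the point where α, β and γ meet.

Solving the 3×3 linear system -3x + 5y - 5z = -131, 2x + 14y - 5z = -143, 2x - y - 4z = -12 (e.g. by elimination or Cramer's rule, determinant = 323) gives (12, -8, 11).

(12, -8, 11)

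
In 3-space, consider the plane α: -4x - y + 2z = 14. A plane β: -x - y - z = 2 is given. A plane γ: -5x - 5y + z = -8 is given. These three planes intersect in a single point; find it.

(-7, 8, -3)

Solving the 3×3 linear system -4x - y + 2z = 14, -x - y - z = 2, -5x - 5y + z = -8 (e.g. by elimination or Cramer's rule, determinant = 18) gives (-7, 8, -3).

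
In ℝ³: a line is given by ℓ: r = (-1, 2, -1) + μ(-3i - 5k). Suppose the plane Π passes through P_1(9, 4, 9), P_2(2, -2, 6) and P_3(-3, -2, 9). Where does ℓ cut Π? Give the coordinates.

P_1P_2 = (-7, -6, -3), P_1P_3 = (-12, -6, 0); a normal to Π is P_1P_2 × P_1P_3 = (-18, 36, -30).
Using P_1: Π has equation -18x + 36y - 30z = -288.
Substitute r = (-1, 2, -1) + t(-3, 0, -5) into the plane: 120 + 204t = -288, so t = -2.
Intersection: (-1, 2, -1) + (-2)·(-3, 0, -5) = (5, 2, 9).

(5, 2, 9)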